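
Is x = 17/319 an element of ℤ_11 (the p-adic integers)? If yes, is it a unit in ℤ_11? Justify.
x ∉ ℤ_11 (v_11(x) = -1 < 0)

ℤ_11 = {x ∈ ℚ_11 : v_11(x) ≥ 0} and ℤ_11^× = {x ∈ ℤ_11 : v_11(x) = 0}. Here v_11(17/319) = v_11(num) − v_11(den) = -1; compare against these criteria.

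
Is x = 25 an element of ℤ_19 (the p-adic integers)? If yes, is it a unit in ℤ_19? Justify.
x ∈ ℤ_19^× (unit); v_19(x) = 0

ℤ_19 = {x ∈ ℚ_19 : v_19(x) ≥ 0} and ℤ_19^× = {x ∈ ℤ_19 : v_19(x) = 0}. Here v_19(25) = v_19(num) − v_19(den) = 0; compare against these criteria.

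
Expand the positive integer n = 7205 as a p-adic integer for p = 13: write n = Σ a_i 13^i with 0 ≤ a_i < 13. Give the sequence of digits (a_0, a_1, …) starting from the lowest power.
(a_0, a_1, …) = (3, 8, 3, 3)

Repeated division by 13 gives the digits low-to-high: 7205 = 3 + 8·13^1 + 3·13^2 + 3·13^3. Digit sequence: (3, 8, 3, 3).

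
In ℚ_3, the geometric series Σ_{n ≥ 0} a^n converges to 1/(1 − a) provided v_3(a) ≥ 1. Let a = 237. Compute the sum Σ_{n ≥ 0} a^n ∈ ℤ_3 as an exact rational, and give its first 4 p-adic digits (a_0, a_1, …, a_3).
Σ a^n = 1/(1 − a) = -1/236;  first 4 digits = (1, 1, 0, 2)

v_3(a) = 1 ≥ 1, so the series converges in ℤ_3 to 1/(1 − a) = 1/(1 − 237) = -1/236. Expand this rational in ℤ_3: compute digits iteratively via d_i = x_i mod 3, x_{i+1} = (x_i − d_i)/3. The first 4 digits are (1, 1, 0, 2).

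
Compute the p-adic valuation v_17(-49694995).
v_17(-49694995) = 5

v_17(n) is the largest exponent k such that 17^k divides n. Factor out: -49694995 = -17^5 · 35. (Sign doesn't affect v_p.) So v_17(-49694995) = 5.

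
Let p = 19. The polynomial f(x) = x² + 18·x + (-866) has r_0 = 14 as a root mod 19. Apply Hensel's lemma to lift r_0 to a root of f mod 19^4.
r_3 = 8640 (mod 130321)

Hensel: r_{i+1} = r_i − f(r_i)·(f′(r_i))^{-1} mod 19^{i+2}, f′(x) = 2x + 18. Iterate:
  r_0 = 14 (mod 19)
  r_1 = 337 (mod 361)
  r_2 = 1781 (mod 6859)
  r_3 = 8640 (mod 130321)
Final: r = 8640 satisfies f(r) ≡ 0 mod 19^4.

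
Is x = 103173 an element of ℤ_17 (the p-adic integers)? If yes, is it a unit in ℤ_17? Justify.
x ∈ ℤ_17 but not a unit; v_17(x) = 3 > 0

ℤ_17 = {x ∈ ℚ_17 : v_17(x) ≥ 0} and ℤ_17^× = {x ∈ ℤ_17 : v_17(x) = 0}. Here v_17(103173) = v_17(num) − v_17(den) = 3; compare against these criteria.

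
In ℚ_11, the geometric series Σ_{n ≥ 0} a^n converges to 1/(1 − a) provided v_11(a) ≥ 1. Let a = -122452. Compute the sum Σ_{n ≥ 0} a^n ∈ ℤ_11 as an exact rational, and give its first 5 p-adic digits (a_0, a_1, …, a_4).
Σ a^n = 1/(1 − a) = 1/122453;  first 5 digits = (1, 0, 0, 7, 2)

v_11(a) = 3 ≥ 1, so the series converges in ℤ_11 to 1/(1 − a) = 1/(1 − (-122452)) = 1/122453. Expand this rational in ℤ_11: compute digits iteratively via d_i = x_i mod 11, x_{i+1} = (x_i − d_i)/11. The first 5 digits are (1, 0, 0, 7, 2).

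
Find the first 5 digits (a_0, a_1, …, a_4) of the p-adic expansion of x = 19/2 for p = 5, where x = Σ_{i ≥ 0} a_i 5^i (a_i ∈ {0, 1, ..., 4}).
(a_0, …, a_4) = (2, 4, 2, 2, 2)

v_5(19/2) = 0 (numerator and denominator both coprime to 5), so x ∈ ℤ_5^×. Compute digits iteratively via a_i = x_i mod 5, x_{i+1} = (x_i − a_i)/5, with x_0 = x:
  x_0 = 19/2;  a_0 = 2;  x_1 = (x_0 − 2)/5 = 3/2
  x_1 = 3/2;  a_1 = 4;  x_2 = (x_1 − 4)/5 = -1/2
  x_2 = -1/2;  a_2 = 2;  x_3 = (x_2 − 2)/5 = -1/2
  x_3 = -1/2;  a_3 = 2;  x_4 = (x_3 − 2)/5 = -1/2
  x_4 = -1/2;  a_4 = 2;  x_5 = (x_4 − 2)/5 = -1/2
Digits: (2, 4, 2, 2, 2).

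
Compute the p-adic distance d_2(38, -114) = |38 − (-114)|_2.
d_2(38, -114) = 1/8

Step 1 — x − y = 38 − (-114) = 152. Step 2 — v_2(152) = 3 (factor: 152 = (2^3 · 19); the sign does not affect v_p). Step 3 — |x − y|_2 = 2^{-3} = 1/8.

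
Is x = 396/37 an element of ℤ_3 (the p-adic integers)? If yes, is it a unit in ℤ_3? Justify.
x ∈ ℤ_3 but not a unit; v_3(x) = 2 > 0

ℤ_3 = {x ∈ ℚ_3 : v_3(x) ≥ 0} and ℤ_3^× = {x ∈ ℤ_3 : v_3(x) = 0}. Here v_3(396/37) = v_3(num) − v_3(den) = 2; compare against these criteria.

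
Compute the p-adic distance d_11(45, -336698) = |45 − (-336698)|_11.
d_11(45, -336698) = 1/14641

Step 1 — x − y = 45 − (-336698) = 336743. Step 2 — v_11(336743) = 4 (factor: 336743 = (11^4 · 23); the sign does not affect v_p). Step 3 — |x − y|_11 = 11^{-4} = 1/14641.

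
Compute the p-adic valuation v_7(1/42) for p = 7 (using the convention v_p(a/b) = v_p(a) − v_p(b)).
v_7(1/42) = -1

Factor powers of 7 from the numerator and denominator of the reduced fraction: 1 = 7^0 · 1 and 42 = 7^1 · 6. Apply v_p(a/b) = v_p(a) − v_p(b): v_7(1/42) = 0 − 1 = -1.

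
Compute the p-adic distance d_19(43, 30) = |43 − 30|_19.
d_19(43, 30) = 1

Step 1 — x − y = 43 − 30 = 13. Step 2 — v_19(13) = 0 (factor: 13 = (19^0 · 13); the sign does not affect v_p). Step 3 — |x − y|_19 = 19^{0} = 1.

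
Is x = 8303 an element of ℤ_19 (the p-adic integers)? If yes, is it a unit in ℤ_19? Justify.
x ∈ ℤ_19 but not a unit; v_19(x) = 2 > 0

ℤ_19 = {x ∈ ℚ_19 : v_19(x) ≥ 0} and ℤ_19^× = {x ∈ ℤ_19 : v_19(x) = 0}. Here v_19(8303) = v_19(num) − v_19(den) = 2; compare against these criteria.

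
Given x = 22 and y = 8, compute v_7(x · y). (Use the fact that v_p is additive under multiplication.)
v_7(176) = 0

v_p(x) = 0 (factor: 22 = 7^0 · 22); v_p(y) = 0 (factor: 8 = 7^0 · 8). Additivity: v_p(xy) = v_p(x) + v_p(y) = 0 + 0 = 0. (Direct check: xy = 176 = 7^0 · (176).)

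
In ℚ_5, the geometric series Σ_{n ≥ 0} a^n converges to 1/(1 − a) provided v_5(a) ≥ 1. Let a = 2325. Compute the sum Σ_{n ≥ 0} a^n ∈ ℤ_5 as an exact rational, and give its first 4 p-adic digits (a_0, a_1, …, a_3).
Σ a^n = 1/(1 − a) = -1/2324;  first 4 digits = (1, 0, 3, 3)

v_5(a) = 2 ≥ 1, so the series converges in ℤ_5 to 1/(1 − a) = 1/(1 − 2325) = -1/2324. Expand this rational in ℤ_5: compute digits iteratively via d_i = x_i mod 5, x_{i+1} = (x_i − d_i)/5. The first 4 digits are (1, 0, 3, 3).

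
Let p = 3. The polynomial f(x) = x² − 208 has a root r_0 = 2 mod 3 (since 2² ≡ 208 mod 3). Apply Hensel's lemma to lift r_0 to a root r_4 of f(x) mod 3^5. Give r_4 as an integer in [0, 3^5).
r_4 = 179 (mod 243)

Hensel's recurrence: r_{i+1} = r_i − f(r_i)·(f′(r_i))^{-1} mod 3^{i+2}, with f′(x) = 2x. Iterate:
  r_0 = 2 (mod 3)
  r_1 = 8 (mod 9)
  r_2 = 17 (mod 27)
  r_3 = 17 (mod 81)
  r_4 = 179 (mod 243)
Final: r_4 = 179, and one checks f(r_4) ≡ 0 mod 3^5.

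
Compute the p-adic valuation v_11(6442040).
v_11(6442040) = 5

v_11(n) is the largest exponent k such that 11^k divides n. Factor out: 6442040 = 11^5 · 40. (Sign doesn't affect v_p.) So v_11(6442040) = 5.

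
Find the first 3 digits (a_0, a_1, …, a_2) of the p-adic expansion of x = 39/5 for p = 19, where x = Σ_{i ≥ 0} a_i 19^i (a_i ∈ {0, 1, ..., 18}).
(a_0, …, a_2) = (4, 4, 15)

v_19(39/5) = 0 (numerator and denominator both coprime to 19), so x ∈ ℤ_19^×. Compute digits iteratively via a_i = x_i mod 19, x_{i+1} = (x_i − a_i)/19, with x_0 = x:
  x_0 = 39/5;  a_0 = 4;  x_1 = (x_0 − 4)/19 = 1/5
  x_1 = 1/5;  a_1 = 4;  x_2 = (x_1 − 4)/19 = -1/5
  x_2 = -1/5;  a_2 = 15;  x_3 = (x_2 − 15)/19 = -4/5
Digits: (4, 4, 15).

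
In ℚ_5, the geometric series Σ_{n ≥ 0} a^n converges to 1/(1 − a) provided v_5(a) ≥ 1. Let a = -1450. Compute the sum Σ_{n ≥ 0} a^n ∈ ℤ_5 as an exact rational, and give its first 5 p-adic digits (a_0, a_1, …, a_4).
Σ a^n = 1/(1 − a) = 1/1451;  first 5 digits = (1, 0, 2, 3, 1)

v_5(a) = 2 ≥ 1, so the series converges in ℤ_5 to 1/(1 − a) = 1/(1 − (-1450)) = 1/1451. Expand this rational in ℤ_5: compute digits iteratively via d_i = x_i mod 5, x_{i+1} = (x_i − d_i)/5. The first 5 digits are (1, 0, 2, 3, 1).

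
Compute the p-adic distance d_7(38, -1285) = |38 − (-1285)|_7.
d_7(38, -1285) = 1/49

Step 1 — x − y = 38 − (-1285) = 1323. Step 2 — v_7(1323) = 2 (factor: 1323 = (7^2 · 27); the sign does not affect v_p). Step 3 — |x − y|_7 = 7^{-2} = 1/49.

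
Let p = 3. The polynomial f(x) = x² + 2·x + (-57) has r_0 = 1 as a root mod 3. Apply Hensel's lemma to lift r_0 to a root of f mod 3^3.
r_2 = 1 (mod 27)

Hensel: r_{i+1} = r_i − f(r_i)·(f′(r_i))^{-1} mod 3^{i+2}, f′(x) = 2x + 2. Iterate:
  r_0 = 1 (mod 3)
  r_1 = 1 (mod 9)
  r_2 = 1 (mod 27)
Final: r = 1 satisfies f(r) ≡ 0 mod 3^3.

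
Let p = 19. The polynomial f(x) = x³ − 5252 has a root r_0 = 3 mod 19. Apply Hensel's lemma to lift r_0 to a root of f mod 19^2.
r_1 = 250 (mod 361)

Hensel: r_{i+1} = r_i − f(r_i)/f′(r_i) mod 19^{i+2}, where f′(x) = 3x². Iterate:
  r_0 = 3 (mod 19)
  r_1 = 250 (mod 361)
Final: r = 250 with f(r) ≡ 0 mod 19^2.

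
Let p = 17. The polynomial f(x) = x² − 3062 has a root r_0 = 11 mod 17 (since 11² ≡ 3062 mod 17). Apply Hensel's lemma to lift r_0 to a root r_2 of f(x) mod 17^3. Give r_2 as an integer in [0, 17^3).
r_2 = 2391 (mod 4913)

Hensel's recurrence: r_{i+1} = r_i − f(r_i)·(f′(r_i))^{-1} mod 17^{i+2}, with f′(x) = 2x. Iterate:
  r_0 = 11 (mod 17)
  r_1 = 79 (mod 289)
  r_2 = 2391 (mod 4913)
Final: r_2 = 2391, and one checks f(r_2) ≡ 0 mod 17^3.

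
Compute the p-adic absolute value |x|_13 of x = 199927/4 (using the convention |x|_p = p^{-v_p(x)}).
|199927/4|_13 = 1/28561

Step 1 — compute v_13(x) by factoring powers of 13 out of the numerator and denominator: v_13(199927/4) = 4. Step 2 — apply |x|_p = p^{-v_p(x)} = 13^{-4} = 1/28561.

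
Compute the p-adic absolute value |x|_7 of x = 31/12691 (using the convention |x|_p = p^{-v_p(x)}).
|31/12691|_7 = 343

Step 1 — compute v_7(x) by factoring powers of 7 out of the numerator and denominator: v_7(31/12691) = -3. Step 2 — apply |x|_p = p^{-v_p(x)} = 7^{3} = 343.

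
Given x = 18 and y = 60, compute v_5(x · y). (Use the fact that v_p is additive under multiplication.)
v_5(1080) = 1

v_p(x) = 0 (factor: 18 = 5^0 · 18); v_p(y) = 1 (factor: 60 = 5^1 · 12). Additivity: v_p(xy) = v_p(x) + v_p(y) = 0 + 1 = 1. (Direct check: xy = 1080 = 5^1 · (216).)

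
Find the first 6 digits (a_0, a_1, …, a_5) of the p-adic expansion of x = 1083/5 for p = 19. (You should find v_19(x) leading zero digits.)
(a_0, …, a_5) = (0, 0, 12, 7, 11, 7)

v_19(1083/5) = 2, so a_0 = ... = a_1 = 0. Factor out: x = 19^2 · u with u = 3/5 a unit in ℤ_19. Expand u iteratively via a_{v+i} = u_i mod 19, u_{i+1} = (u_i − a_{v+i})/19:
  u_0 = 3/5;  a_2 = 12;  u_1 = (u_0 − 12)/19 = -3/5
  u_1 = -3/5;  a_3 = 7;  u_2 = (u_1 − 7)/19 = -2/5
  u_2 = -2/5;  a_4 = 11;  u_3 = (u_2 − 11)/19 = -3/5
  u_3 = -3/5;  a_5 = 7;  u_4 = (u_3 − 7)/19 = -2/5
Digits: (0, 0, 12, 7, 11, 7).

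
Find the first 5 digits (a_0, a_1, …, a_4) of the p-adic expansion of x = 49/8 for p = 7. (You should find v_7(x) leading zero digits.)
(a_0, …, a_4) = (0, 0, 1, 6, 0)

v_7(49/8) = 2, so a_0 = ... = a_1 = 0. Factor out: x = 7^2 · u with u = 1/8 a unit in ℤ_7. Expand u iteratively via a_{v+i} = u_i mod 7, u_{i+1} = (u_i − a_{v+i})/7:
  u_0 = 1/8;  a_2 = 1;  u_1 = (u_0 − 1)/7 = -1/8
  u_1 = -1/8;  a_3 = 6;  u_2 = (u_1 − 6)/7 = -7/8
  u_2 = -7/8;  a_4 = 0;  u_3 = (u_2 − 0)/7 = -1/8
Digits: (0, 0, 1, 6, 0).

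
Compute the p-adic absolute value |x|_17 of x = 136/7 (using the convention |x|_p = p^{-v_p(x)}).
|136/7|_17 = 1/17

Step 1 — compute v_17(x) by factoring powers of 17 out of the numerator and denominator: v_17(136/7) = 1. Step 2 — apply |x|_p = p^{-v_p(x)} = 17^{-1} = 1/17.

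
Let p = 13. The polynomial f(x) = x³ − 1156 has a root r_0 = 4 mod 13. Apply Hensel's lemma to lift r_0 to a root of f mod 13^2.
r_1 = 69 (mod 169)

Hensel: r_{i+1} = r_i − f(r_i)/f′(r_i) mod 13^{i+2}, where f′(x) = 3x². Iterate:
  r_0 = 4 (mod 13)
  r_1 = 69 (mod 169)
Final: r = 69 with f(r) ≡ 0 mod 13^2.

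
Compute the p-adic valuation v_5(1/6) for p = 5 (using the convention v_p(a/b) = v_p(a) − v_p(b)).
v_5(1/6) = 0

Factor powers of 5 from the numerator and denominator of the reduced fraction: 1 = 5^0 · 1 and 6 = 5^0 · 6. Apply v_p(a/b) = v_p(a) − v_p(b): v_5(1/6) = 0 − 0 = 0.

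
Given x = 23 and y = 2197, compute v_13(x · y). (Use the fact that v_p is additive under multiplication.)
v_13(50531) = 3

v_p(x) = 0 (factor: 23 = 13^0 · 23); v_p(y) = 3 (factor: 2197 = 13^3 · 1). Additivity: v_p(xy) = v_p(x) + v_p(y) = 0 + 3 = 3. (Direct check: xy = 50531 = 13^3 · (23).)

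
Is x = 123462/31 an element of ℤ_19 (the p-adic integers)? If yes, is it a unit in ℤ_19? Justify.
x ∈ ℤ_19 but not a unit; v_19(x) = 3 > 0

ℤ_19 = {x ∈ ℚ_19 : v_19(x) ≥ 0} and ℤ_19^× = {x ∈ ℤ_19 : v_19(x) = 0}. Here v_19(123462/31) = v_19(num) − v_19(den) = 3; compare against these criteria.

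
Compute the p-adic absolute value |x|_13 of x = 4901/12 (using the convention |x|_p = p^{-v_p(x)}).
|4901/12|_13 = 1/169

Step 1 — compute v_13(x) by factoring powers of 13 out of the numerator and denominator: v_13(4901/12) = 2. Step 2 — apply |x|_p = p^{-v_p(x)} = 13^{-2} = 1/169.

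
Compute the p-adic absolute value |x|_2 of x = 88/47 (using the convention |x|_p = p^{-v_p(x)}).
|88/47|_2 = 1/8

Step 1 — compute v_2(x) by factoring powers of 2 out of the numerator and denominator: v_2(88/47) = 3. Step 2 — apply |x|_p = p^{-v_p(x)} = 2^{-3} = 1/8.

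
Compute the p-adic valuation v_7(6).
v_7(6) = 0

v_7(n) is the largest exponent k such that 7^k divides n. Factor out: 6 = 7^0 · 6. (Sign doesn't affect v_p.) So v_7(6) = 0.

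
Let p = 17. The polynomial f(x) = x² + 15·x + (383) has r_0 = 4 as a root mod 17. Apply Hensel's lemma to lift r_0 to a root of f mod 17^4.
r_3 = 34174 (mod 83521)

Hensel: r_{i+1} = r_i − f(r_i)·(f′(r_i))^{-1} mod 17^{i+2}, f′(x) = 2x + 15. Iterate:
  r_0 = 4 (mod 17)
  r_1 = 72 (mod 289)
  r_2 = 4696 (mod 4913)
  r_3 = 34174 (mod 83521)
Final: r = 34174 satisfies f(r) ≡ 0 mod 17^4.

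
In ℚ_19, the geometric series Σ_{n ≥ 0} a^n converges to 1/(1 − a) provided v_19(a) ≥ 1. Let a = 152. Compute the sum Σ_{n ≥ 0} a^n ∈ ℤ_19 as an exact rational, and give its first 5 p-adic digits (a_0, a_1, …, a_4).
Σ a^n = 1/(1 − a) = -1/151;  first 5 digits = (1, 8, 7, 2, 0)

v_19(a) = 1 ≥ 1, so the series converges in ℤ_19 to 1/(1 − a) = 1/(1 − 152) = -1/151. Expand this rational in ℤ_19: compute digits iteratively via d_i = x_i mod 19, x_{i+1} = (x_i − d_i)/19. The first 5 digits are (1, 8, 7, 2, 0).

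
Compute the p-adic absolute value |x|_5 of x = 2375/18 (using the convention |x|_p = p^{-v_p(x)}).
|2375/18|_5 = 1/125

Step 1 — compute v_5(x) by factoring powers of 5 out of the numerator and denominator: v_5(2375/18) = 3. Step 2 — apply |x|_p = p^{-v_p(x)} = 5^{-3} = 1/125.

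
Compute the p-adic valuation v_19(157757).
v_19(157757) = 3

v_19(n) is the largest exponent k such that 19^k divides n. Factor out: 157757 = 19^3 · 23. (Sign doesn't affect v_p.) So v_19(157757) = 3.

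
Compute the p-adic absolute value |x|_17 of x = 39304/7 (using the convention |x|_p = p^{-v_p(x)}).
|39304/7|_17 = 1/4913

Step 1 — compute v_17(x) by factoring powers of 17 out of the numerator and denominator: v_17(39304/7) = 3. Step 2 — apply |x|_p = p^{-v_p(x)} = 17^{-3} = 1/4913.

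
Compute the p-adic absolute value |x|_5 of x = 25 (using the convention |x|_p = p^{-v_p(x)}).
|25|_5 = 1/25

Step 1 — compute v_5(x) by factoring powers of 5 out of the numerator and denominator: v_5(25) = 2. Step 2 — apply |x|_p = p^{-v_p(x)} = 5^{-2} = 1/25.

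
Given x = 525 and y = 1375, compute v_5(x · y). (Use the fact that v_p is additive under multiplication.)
v_5(721875) = 5

v_p(x) = 2 (factor: 525 = 5^2 · 21); v_p(y) = 3 (factor: 1375 = 5^3 · 11). Additivity: v_p(xy) = v_p(x) + v_p(y) = 2 + 3 = 5. (Direct check: xy = 721875 = 5^5 · (231).)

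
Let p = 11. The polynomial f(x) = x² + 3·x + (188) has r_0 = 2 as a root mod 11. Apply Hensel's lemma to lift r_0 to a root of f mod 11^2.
r_1 = 112 (mod 121)

Hensel: r_{i+1} = r_i − f(r_i)·(f′(r_i))^{-1} mod 11^{i+2}, f′(x) = 2x + 3. Iterate:
  r_0 = 2 (mod 11)
  r_1 = 112 (mod 121)
Final: r = 112 satisfies f(r) ≡ 0 mod 11^2.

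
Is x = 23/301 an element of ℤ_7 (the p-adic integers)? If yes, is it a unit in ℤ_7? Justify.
x ∉ ℤ_7 (v_7(x) = -1 < 0)

ℤ_7 = {x ∈ ℚ_7 : v_7(x) ≥ 0} and ℤ_7^× = {x ∈ ℤ_7 : v_7(x) = 0}. Here v_7(23/301) = v_7(num) − v_7(den) = -1; compare against these criteria.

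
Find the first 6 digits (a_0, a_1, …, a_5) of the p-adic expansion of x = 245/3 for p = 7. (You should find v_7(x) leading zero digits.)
(a_0, …, a_5) = (0, 0, 4, 2, 2, 2)

v_7(245/3) = 2, so a_0 = ... = a_1 = 0. Factor out: x = 7^2 · u with u = 5/3 a unit in ℤ_7. Expand u iteratively via a_{v+i} = u_i mod 7, u_{i+1} = (u_i − a_{v+i})/7:
  u_0 = 5/3;  a_2 = 4;  u_1 = (u_0 − 4)/7 = -1/3
  u_1 = -1/3;  a_3 = 2;  u_2 = (u_1 − 2)/7 = -1/3
  u_2 = -1/3;  a_4 = 2;  u_3 = (u_2 − 2)/7 = -1/3
  u_3 = -1/3;  a_5 = 2;  u_4 = (u_3 − 2)/7 = -1/3
Digits: (0, 0, 4, 2, 2, 2).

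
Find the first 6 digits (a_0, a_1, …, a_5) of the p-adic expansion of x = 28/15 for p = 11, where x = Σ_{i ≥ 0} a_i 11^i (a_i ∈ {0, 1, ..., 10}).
(a_0, …, a_5) = (7, 1, 5, 1, 5, 1)

v_11(28/15) = 0 (numerator and denominator both coprime to 11), so x ∈ ℤ_11^×. Compute digits iteratively via a_i = x_i mod 11, x_{i+1} = (x_i − a_i)/11, with x_0 = x:
  x_0 = 28/15;  a_0 = 7;  x_1 = (x_0 − 7)/11 = -7/15
  x_1 = -7/15;  a_1 = 1;  x_2 = (x_1 − 1)/11 = -2/15
  x_2 = -2/15;  a_2 = 5;  x_3 = (x_2 − 5)/11 = -7/15
  x_3 = -7/15;  a_3 = 1;  x_4 = (x_3 − 1)/11 = -2/15
  x_4 = -2/15;  a_4 = 5;  x_5 = (x_4 − 5)/11 = -7/15
  x_5 = -7/15;  a_5 = 1;  x_6 = (x_5 − 1)/11 = -2/15
Digits: (7, 1, 5, 1, 5, 1).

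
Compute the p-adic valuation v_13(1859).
v_13(1859) = 2

v_13(n) is the largest exponent k such that 13^k divides n. Factor out: 1859 = 13^2 · 11. (Sign doesn't affect v_p.) So v_13(1859) = 2.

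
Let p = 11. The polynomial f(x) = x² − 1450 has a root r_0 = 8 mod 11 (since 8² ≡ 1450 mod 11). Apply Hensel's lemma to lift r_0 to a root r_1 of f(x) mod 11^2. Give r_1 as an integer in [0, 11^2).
r_1 = 19 (mod 121)

Hensel's recurrence: r_{i+1} = r_i − f(r_i)·(f′(r_i))^{-1} mod 11^{i+2}, with f′(x) = 2x. Iterate:
  r_0 = 8 (mod 11)
  r_1 = 19 (mod 121)
Final: r_1 = 19, and one checks f(r_1) ≡ 0 mod 11^2.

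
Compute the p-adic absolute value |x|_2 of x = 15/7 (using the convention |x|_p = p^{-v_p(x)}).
|15/7|_2 = 1

Step 1 — compute v_2(x) by factoring powers of 2 out of the numerator and denominator: v_2(15/7) = 0. Step 2 — apply |x|_p = p^{-v_p(x)} = 2^{0} = 1.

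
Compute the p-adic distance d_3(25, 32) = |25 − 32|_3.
d_3(25, 32) = 1

Step 1 — x − y = 25 − 32 = -7. Step 2 — v_3(-7) = 0 (factor: -7 = −(3^0 · 7); the sign does not affect v_p). Step 3 — |x − y|_3 = 3^{0} = 1.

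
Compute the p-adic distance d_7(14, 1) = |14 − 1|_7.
d_7(14, 1) = 1

Step 1 — x − y = 14 − 1 = 13. Step 2 — v_7(13) = 0 (factor: 13 = (7^0 · 13); the sign does not affect v_p). Step 3 — |x − y|_7 = 7^{0} = 1.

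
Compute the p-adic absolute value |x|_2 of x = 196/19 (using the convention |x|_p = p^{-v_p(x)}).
|196/19|_2 = 1/4

Step 1 — compute v_2(x) by factoring powers of 2 out of the numerator and denominator: v_2(196/19) = 2. Step 2 — apply |x|_p = p^{-v_p(x)} = 2^{-2} = 1/4.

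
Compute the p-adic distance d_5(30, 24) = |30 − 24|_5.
d_5(30, 24) = 1

Step 1 — x − y = 30 − 24 = 6. Step 2 — v_5(6) = 0 (factor: 6 = (5^0 · 6); the sign does not affect v_p). Step 3 — |x − y|_5 = 5^{0} = 1.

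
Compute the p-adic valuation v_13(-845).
v_13(-845) = 2

v_13(n) is the largest exponent k such that 13^k divides n. Factor out: -845 = -13^2 · 5. (Sign doesn't affect v_p.) So v_13(-845) = 2.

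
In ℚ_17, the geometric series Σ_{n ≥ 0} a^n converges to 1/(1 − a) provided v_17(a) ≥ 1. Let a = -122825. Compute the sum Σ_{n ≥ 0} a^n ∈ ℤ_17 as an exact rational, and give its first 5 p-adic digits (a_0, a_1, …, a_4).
Σ a^n = 1/(1 − a) = 1/122826;  first 5 digits = (1, 0, 0, 9, 15)

v_17(a) = 3 ≥ 1, so the series converges in ℤ_17 to 1/(1 − a) = 1/(1 − (-122825)) = 1/122826. Expand this rational in ℤ_17: compute digits iteratively via d_i = x_i mod 17, x_{i+1} = (x_i − d_i)/17. The first 5 digits are (1, 0, 0, 9, 15).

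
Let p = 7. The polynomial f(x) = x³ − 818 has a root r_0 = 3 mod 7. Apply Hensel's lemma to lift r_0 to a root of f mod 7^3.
r_2 = 143 (mod 343)

Hensel: r_{i+1} = r_i − f(r_i)/f′(r_i) mod 7^{i+2}, where f′(x) = 3x². Iterate:
  r_0 = 3 (mod 7)
  r_1 = 45 (mod 49)
  r_2 = 143 (mod 343)
Final: r = 143 with f(r) ≡ 0 mod 7^3.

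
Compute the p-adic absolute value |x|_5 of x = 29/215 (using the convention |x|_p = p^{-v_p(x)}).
|29/215|_5 = 5

Step 1 — compute v_5(x) by factoring powers of 5 out of the numerator and denominator: v_5(29/215) = -1. Step 2 — apply |x|_p = p^{-v_p(x)} = 5^{1} = 5.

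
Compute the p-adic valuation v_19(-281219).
v_19(-281219) = 3

v_19(n) is the largest exponent k such that 19^k divides n. Factor out: -281219 = -19^3 · 41. (Sign doesn't affect v_p.) So v_19(-281219) = 3.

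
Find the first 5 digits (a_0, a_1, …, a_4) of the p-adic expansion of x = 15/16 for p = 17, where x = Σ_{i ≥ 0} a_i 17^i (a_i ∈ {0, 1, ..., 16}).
(a_0, …, a_4) = (2, 1, 1, 1, 1)

v_17(15/16) = 0 (numerator and denominator both coprime to 17), so x ∈ ℤ_17^×. Compute digits iteratively via a_i = x_i mod 17, x_{i+1} = (x_i − a_i)/17, with x_0 = x:
  x_0 = 15/16;  a_0 = 2;  x_1 = (x_0 − 2)/17 = -1/16
  x_1 = -1/16;  a_1 = 1;  x_2 = (x_1 − 1)/17 = -1/16
  x_2 = -1/16;  a_2 = 1;  x_3 = (x_2 − 1)/17 = -1/16
  x_3 = -1/16;  a_3 = 1;  x_4 = (x_3 − 1)/17 = -1/16
  x_4 = -1/16;  a_4 = 1;  x_5 = (x_4 − 1)/17 = -1/16
Digits: (2, 1, 1, 1, 1).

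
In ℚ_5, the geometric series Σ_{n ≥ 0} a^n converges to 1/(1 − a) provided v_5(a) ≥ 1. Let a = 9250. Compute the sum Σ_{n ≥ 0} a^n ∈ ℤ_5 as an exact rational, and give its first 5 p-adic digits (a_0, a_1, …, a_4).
Σ a^n = 1/(1 − a) = -1/9249;  first 5 digits = (1, 0, 0, 4, 4)

v_5(a) = 3 ≥ 1, so the series converges in ℤ_5 to 1/(1 − a) = 1/(1 − 9250) = -1/9249. Expand this rational in ℤ_5: compute digits iteratively via d_i = x_i mod 5, x_{i+1} = (x_i − d_i)/5. The first 5 digits are (1, 0, 0, 4, 4).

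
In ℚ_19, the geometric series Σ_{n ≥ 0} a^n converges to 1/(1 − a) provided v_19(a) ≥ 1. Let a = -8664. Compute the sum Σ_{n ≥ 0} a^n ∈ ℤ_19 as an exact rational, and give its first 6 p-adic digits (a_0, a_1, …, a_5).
Σ a^n = 1/(1 − a) = 1/8665;  first 6 digits = (1, 0, 14, 17, 5, 11)

v_19(a) = 2 ≥ 1, so the series converges in ℤ_19 to 1/(1 − a) = 1/(1 − (-8664)) = 1/8665. Expand this rational in ℤ_19: compute digits iteratively via d_i = x_i mod 19, x_{i+1} = (x_i − d_i)/19. The first 6 digits are (1, 0, 14, 17, 5, 11).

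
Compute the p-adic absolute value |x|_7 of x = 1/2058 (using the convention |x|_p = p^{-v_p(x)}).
|1/2058|_7 = 343

Step 1 — compute v_7(x) by factoring powers of 7 out of the numerator and denominator: v_7(1/2058) = -3. Step 2 — apply |x|_p = p^{-v_p(x)} = 7^{3} = 343.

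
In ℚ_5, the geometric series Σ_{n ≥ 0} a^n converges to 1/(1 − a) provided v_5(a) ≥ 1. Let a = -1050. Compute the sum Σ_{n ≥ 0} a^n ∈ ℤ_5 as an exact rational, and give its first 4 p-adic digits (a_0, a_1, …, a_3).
Σ a^n = 1/(1 − a) = 1/1051;  first 4 digits = (1, 0, 3, 1)

v_5(a) = 2 ≥ 1, so the series converges in ℤ_5 to 1/(1 − a) = 1/(1 − (-1050)) = 1/1051. Expand this rational in ℤ_5: compute digits iteratively via d_i = x_i mod 5, x_{i+1} = (x_i − d_i)/5. The first 4 digits are (1, 0, 3, 1).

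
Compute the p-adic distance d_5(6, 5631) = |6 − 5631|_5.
d_5(6, 5631) = 1/625

Step 1 — x − y = 6 − 5631 = -5625. Step 2 — v_5(-5625) = 4 (factor: -5625 = −(5^4 · 9); the sign does not affect v_p). Step 3 — |x − y|_5 = 5^{-4} = 1/625.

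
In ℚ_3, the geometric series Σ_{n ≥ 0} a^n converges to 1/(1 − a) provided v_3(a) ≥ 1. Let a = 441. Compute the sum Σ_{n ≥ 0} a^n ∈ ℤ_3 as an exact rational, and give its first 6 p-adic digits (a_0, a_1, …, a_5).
Σ a^n = 1/(1 − a) = -1/440;  first 6 digits = (1, 0, 1, 1, 0, 1)

v_3(a) = 2 ≥ 1, so the series converges in ℤ_3 to 1/(1 − a) = 1/(1 − 441) = -1/440. Expand this rational in ℤ_3: compute digits iteratively via d_i = x_i mod 3, x_{i+1} = (x_i − d_i)/3. The first 6 digits are (1, 0, 1, 1, 0, 1).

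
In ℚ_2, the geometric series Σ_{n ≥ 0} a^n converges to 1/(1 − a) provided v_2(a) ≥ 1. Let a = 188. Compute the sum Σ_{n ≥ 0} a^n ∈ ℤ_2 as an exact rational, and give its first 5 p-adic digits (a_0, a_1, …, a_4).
Σ a^n = 1/(1 − a) = -1/187;  first 5 digits = (1, 0, 1, 1, 0)

v_2(a) = 2 ≥ 1, so the series converges in ℤ_2 to 1/(1 − a) = 1/(1 − 188) = -1/187. Expand this rational in ℤ_2: compute digits iteratively via d_i = x_i mod 2, x_{i+1} = (x_i − d_i)/2. The first 5 digits are (1, 0, 1, 1, 0).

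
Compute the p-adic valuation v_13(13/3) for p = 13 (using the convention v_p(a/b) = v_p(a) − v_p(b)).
v_13(13/3) = 1

Factor powers of 13 from the numerator and denominator of the reduced fraction: 13 = 13^1 · 1 and 3 = 13^0 · 3. Apply v_p(a/b) = v_p(a) − v_p(b): v_13(13/3) = 1 − 0 = 1.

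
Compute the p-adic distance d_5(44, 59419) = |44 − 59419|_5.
d_5(44, 59419) = 1/3125

Step 1 — x − y = 44 − 59419 = -59375. Step 2 — v_5(-59375) = 5 (factor: -59375 = −(5^5 · 19); the sign does not affect v_p). Step 3 — |x − y|_5 = 5^{-5} = 1/3125.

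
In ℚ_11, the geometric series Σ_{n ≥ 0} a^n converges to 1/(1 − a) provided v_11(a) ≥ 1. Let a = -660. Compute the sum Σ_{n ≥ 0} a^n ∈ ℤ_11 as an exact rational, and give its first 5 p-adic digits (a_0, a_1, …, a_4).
Σ a^n = 1/(1 − a) = 1/661;  first 5 digits = (1, 6, 8, 3, 4)

v_11(a) = 1 ≥ 1, so the series converges in ℤ_11 to 1/(1 − a) = 1/(1 − (-660)) = 1/661. Expand this rational in ℤ_11: compute digits iteratively via d_i = x_i mod 11, x_{i+1} = (x_i − d_i)/11. The first 5 digits are (1, 6, 8, 3, 4).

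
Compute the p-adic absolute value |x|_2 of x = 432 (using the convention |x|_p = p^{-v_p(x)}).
|432|_2 = 1/16

Step 1 — compute v_2(x) by factoring powers of 2 out of the numerator and denominator: v_2(432) = 4. Step 2 — apply |x|_p = p^{-v_p(x)} = 2^{-4} = 1/16.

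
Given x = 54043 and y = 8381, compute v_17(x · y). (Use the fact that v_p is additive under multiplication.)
v_17(452934383) = 5

v_p(x) = 3 (factor: 54043 = 17^3 · 11); v_p(y) = 2 (factor: 8381 = 17^2 · 29). Additivity: v_p(xy) = v_p(x) + v_p(y) = 3 + 2 = 5. (Direct check: xy = 452934383 = 17^5 · (319).)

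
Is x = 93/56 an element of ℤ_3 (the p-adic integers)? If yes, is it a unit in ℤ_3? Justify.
x ∈ ℤ_3 but not a unit; v_3(x) = 1 > 0

ℤ_3 = {x ∈ ℚ_3 : v_3(x) ≥ 0} and ℤ_3^× = {x ∈ ℤ_3 : v_3(x) = 0}. Here v_3(93/56) = v_3(num) − v_3(den) = 1; compare against these criteria.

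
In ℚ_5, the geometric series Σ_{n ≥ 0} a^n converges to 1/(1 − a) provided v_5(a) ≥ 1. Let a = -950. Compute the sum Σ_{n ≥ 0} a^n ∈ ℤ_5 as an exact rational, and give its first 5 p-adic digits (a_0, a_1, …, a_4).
Σ a^n = 1/(1 − a) = 1/951;  first 5 digits = (1, 0, 2, 2, 2)

v_5(a) = 2 ≥ 1, so the series converges in ℤ_5 to 1/(1 − a) = 1/(1 − (-950)) = 1/951. Expand this rational in ℤ_5: compute digits iteratively via d_i = x_i mod 5, x_{i+1} = (x_i − d_i)/5. The first 5 digits are (1, 0, 2, 2, 2).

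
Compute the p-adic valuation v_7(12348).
v_7(12348) = 3

v_7(n) is the largest exponent k such that 7^k divides n. Factor out: 12348 = 7^3 · 36. (Sign doesn't affect v_p.) So v_7(12348) = 3.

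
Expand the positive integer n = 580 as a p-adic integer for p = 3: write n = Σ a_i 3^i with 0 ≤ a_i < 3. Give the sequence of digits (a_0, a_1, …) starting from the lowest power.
(a_0, a_1, …) = (1, 1, 1, 0, 1, 2)

Repeated division by 3 gives the digits low-to-high: 580 = 1 + 1·3^1 + 1·3^2 + 1·3^4 + 2·3^5. Digit sequence: (1, 1, 1, 0, 1, 2).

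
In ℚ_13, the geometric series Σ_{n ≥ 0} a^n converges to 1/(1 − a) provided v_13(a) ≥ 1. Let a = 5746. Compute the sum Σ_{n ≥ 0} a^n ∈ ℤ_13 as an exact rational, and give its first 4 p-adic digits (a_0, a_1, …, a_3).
Σ a^n = 1/(1 − a) = -1/5745;  first 4 digits = (1, 0, 8, 2)

v_13(a) = 2 ≥ 1, so the series converges in ℤ_13 to 1/(1 − a) = 1/(1 − 5746) = -1/5745. Expand this rational in ℤ_13: compute digits iteratively via d_i = x_i mod 13, x_{i+1} = (x_i − d_i)/13. The first 4 digits are (1, 0, 8, 2).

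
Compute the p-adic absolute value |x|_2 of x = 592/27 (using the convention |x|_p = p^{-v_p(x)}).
|592/27|_2 = 1/16

Step 1 — compute v_2(x) by factoring powers of 2 out of the numerator and denominator: v_2(592/27) = 4. Step 2 — apply |x|_p = p^{-v_p(x)} = 2^{-4} = 1/16.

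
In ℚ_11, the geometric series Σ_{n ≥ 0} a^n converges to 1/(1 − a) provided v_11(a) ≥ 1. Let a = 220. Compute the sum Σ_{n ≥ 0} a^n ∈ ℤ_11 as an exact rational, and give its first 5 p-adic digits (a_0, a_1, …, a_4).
Σ a^n = 1/(1 − a) = -1/219;  first 5 digits = (1, 9, 5, 6, 9)

v_11(a) = 1 ≥ 1, so the series converges in ℤ_11 to 1/(1 − a) = 1/(1 − 220) = -1/219. Expand this rational in ℤ_11: compute digits iteratively via d_i = x_i mod 11, x_{i+1} = (x_i − d_i)/11. The first 5 digits are (1, 9, 5, 6, 9).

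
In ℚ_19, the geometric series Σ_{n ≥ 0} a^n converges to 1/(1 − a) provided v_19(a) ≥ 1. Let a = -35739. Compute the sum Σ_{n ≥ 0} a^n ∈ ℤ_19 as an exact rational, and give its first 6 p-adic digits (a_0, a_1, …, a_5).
Σ a^n = 1/(1 − a) = 1/35740;  first 6 digits = (1, 0, 15, 13, 15, 2)

v_19(a) = 2 ≥ 1, so the series converges in ℤ_19 to 1/(1 − a) = 1/(1 − (-35739)) = 1/35740. Expand this rational in ℤ_19: compute digits iteratively via d_i = x_i mod 19, x_{i+1} = (x_i − d_i)/19. The first 6 digits are (1, 0, 15, 13, 15, 2).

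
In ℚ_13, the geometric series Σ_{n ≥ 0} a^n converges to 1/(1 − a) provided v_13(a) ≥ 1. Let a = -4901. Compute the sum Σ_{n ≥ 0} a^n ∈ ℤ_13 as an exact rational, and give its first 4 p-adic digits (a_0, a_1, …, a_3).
Σ a^n = 1/(1 − a) = 1/4902;  first 4 digits = (1, 0, 10, 10)

v_13(a) = 2 ≥ 1, so the series converges in ℤ_13 to 1/(1 − a) = 1/(1 − (-4901)) = 1/4902. Expand this rational in ℤ_13: compute digits iteratively via d_i = x_i mod 13, x_{i+1} = (x_i − d_i)/13. The first 4 digits are (1, 0, 10, 10).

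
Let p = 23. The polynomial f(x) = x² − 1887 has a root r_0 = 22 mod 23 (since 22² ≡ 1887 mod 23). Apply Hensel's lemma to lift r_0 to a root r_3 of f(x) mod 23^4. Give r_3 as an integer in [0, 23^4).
r_3 = 84754 (mod 279841)

Hensel's recurrence: r_{i+1} = r_i − f(r_i)·(f′(r_i))^{-1} mod 23^{i+2}, with f′(x) = 2x. Iterate:
  r_0 = 22 (mod 23)
  r_1 = 114 (mod 529)
  r_2 = 11752 (mod 12167)
  r_3 = 84754 (mod 279841)
Final: r_3 = 84754, and one checks f(r_3) ≡ 0 mod 23^4.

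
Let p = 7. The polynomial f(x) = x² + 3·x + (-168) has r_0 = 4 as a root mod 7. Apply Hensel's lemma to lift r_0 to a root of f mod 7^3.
r_2 = 186 (mod 343)

Hensel: r_{i+1} = r_i − f(r_i)·(f′(r_i))^{-1} mod 7^{i+2}, f′(x) = 2x + 3. Iterate:
  r_0 = 4 (mod 7)
  r_1 = 39 (mod 49)
  r_2 = 186 (mod 343)
Final: r = 186 satisfies f(r) ≡ 0 mod 7^3.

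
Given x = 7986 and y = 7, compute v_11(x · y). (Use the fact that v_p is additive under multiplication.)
v_11(55902) = 3

v_p(x) = 3 (factor: 7986 = 11^3 · 6); v_p(y) = 0 (factor: 7 = 11^0 · 7). Additivity: v_p(xy) = v_p(x) + v_p(y) = 3 + 0 = 3. (Direct check: xy = 55902 = 11^3 · (42).)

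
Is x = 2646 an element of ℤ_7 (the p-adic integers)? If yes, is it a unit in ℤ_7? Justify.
x ∈ ℤ_7 but not a unit; v_7(x) = 2 > 0

ℤ_7 = {x ∈ ℚ_7 : v_7(x) ≥ 0} and ℤ_7^× = {x ∈ ℤ_7 : v_7(x) = 0}. Here v_7(2646) = v_7(num) − v_7(den) = 2; compare against these criteria.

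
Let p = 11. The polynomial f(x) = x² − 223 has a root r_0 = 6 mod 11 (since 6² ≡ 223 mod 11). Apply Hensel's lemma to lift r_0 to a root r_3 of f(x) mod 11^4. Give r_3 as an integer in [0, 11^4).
r_3 = 1766 (mod 14641)

Hensel's recurrence: r_{i+1} = r_i − f(r_i)·(f′(r_i))^{-1} mod 11^{i+2}, with f′(x) = 2x. Iterate:
  r_0 = 6 (mod 11)
  r_1 = 72 (mod 121)
  r_2 = 435 (mod 1331)
  r_3 = 1766 (mod 14641)
Final: r_3 = 1766, and one checks f(r_3) ≡ 0 mod 11^4.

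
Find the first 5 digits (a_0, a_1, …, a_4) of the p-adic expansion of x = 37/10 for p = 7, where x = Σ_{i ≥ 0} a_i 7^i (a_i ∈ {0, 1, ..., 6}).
(a_0, …, a_4) = (3, 5, 0, 2, 6)

v_7(37/10) = 0 (numerator and denominator both coprime to 7), so x ∈ ℤ_7^×. Compute digits iteratively via a_i = x_i mod 7, x_{i+1} = (x_i − a_i)/7, with x_0 = x:
  x_0 = 37/10;  a_0 = 3;  x_1 = (x_0 − 3)/7 = 1/10
  x_1 = 1/10;  a_1 = 5;  x_2 = (x_1 − 5)/7 = -7/10
  x_2 = -7/10;  a_2 = 0;  x_3 = (x_2 − 0)/7 = -1/10
  x_3 = -1/10;  a_3 = 2;  x_4 = (x_3 − 2)/7 = -3/10
  x_4 = -3/10;  a_4 = 6;  x_5 = (x_4 − 6)/7 = -9/10
Digits: (3, 5, 0, 2, 6).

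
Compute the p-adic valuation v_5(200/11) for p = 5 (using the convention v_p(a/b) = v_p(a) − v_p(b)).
v_5(200/11) = 2

Factor powers of 5 from the numerator and denominator of the reduced fraction: 200 = 5^2 · 8 and 11 = 5^0 · 11. Apply v_p(a/b) = v_p(a) − v_p(b): v_5(200/11) = 2 − 0 = 2.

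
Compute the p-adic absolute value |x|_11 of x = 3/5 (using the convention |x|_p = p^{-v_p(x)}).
|3/5|_11 = 1

Step 1 — compute v_11(x) by factoring powers of 11 out of the numerator and denominator: v_11(3/5) = 0. Step 2 — apply |x|_p = p^{-v_p(x)} = 11^{0} = 1.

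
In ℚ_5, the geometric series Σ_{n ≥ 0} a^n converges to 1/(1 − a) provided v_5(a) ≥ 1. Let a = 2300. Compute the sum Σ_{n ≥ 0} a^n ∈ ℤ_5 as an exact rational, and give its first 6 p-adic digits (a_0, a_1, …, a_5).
Σ a^n = 1/(1 − a) = -1/2299;  first 6 digits = (1, 0, 2, 3, 2, 3)

v_5(a) = 2 ≥ 1, so the series converges in ℤ_5 to 1/(1 − a) = 1/(1 − 2300) = -1/2299. Expand this rational in ℤ_5: compute digits iteratively via d_i = x_i mod 5, x_{i+1} = (x_i − d_i)/5. The first 6 digits are (1, 0, 2, 3, 2, 3).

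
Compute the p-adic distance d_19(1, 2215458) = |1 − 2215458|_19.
d_19(1, 2215458) = 1/130321

Step 1 — x − y = 1 − 2215458 = -2215457. Step 2 — v_19(-2215457) = 4 (factor: -2215457 = −(19^4 · 17); the sign does not affect v_p). Step 3 — |x − y|_19 = 19^{-4} = 1/130321.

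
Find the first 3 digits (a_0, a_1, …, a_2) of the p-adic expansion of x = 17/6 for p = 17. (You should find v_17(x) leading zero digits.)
(a_0, …, a_2) = (0, 3, 14)

v_17(17/6) = 1, so a_0 = ... = a_0 = 0. Factor out: x = 17^1 · u with u = 1/6 a unit in ℤ_17. Expand u iteratively via a_{v+i} = u_i mod 17, u_{i+1} = (u_i − a_{v+i})/17:
  u_0 = 1/6;  a_1 = 3;  u_1 = (u_0 − 3)/17 = -1/6
  u_1 = -1/6;  a_2 = 14;  u_2 = (u_1 − 14)/17 = -5/6
Digits: (0, 3, 14).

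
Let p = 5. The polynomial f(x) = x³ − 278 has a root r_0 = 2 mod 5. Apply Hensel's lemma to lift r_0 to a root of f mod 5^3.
r_2 = 37 (mod 125)

Hensel: r_{i+1} = r_i − f(r_i)/f′(r_i) mod 5^{i+2}, where f′(x) = 3x². Iterate:
  r_0 = 2 (mod 5)
  r_1 = 12 (mod 25)
  r_2 = 37 (mod 125)
Final: r = 37 with f(r) ≡ 0 mod 5^3.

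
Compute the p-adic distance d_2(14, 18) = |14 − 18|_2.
d_2(14, 18) = 1/4

Step 1 — x − y = 14 − 18 = -4. Step 2 — v_2(-4) = 2 (factor: -4 = −(2^2 · 1); the sign does not affect v_p). Step 3 — |x − y|_2 = 2^{-2} = 1/4.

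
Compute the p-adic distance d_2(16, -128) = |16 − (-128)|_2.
d_2(16, -128) = 1/16

Step 1 — x − y = 16 − (-128) = 144. Step 2 — v_2(144) = 4 (factor: 144 = (2^4 · 9); the sign does not affect v_p). Step 3 — |x − y|_2 = 2^{-4} = 1/16.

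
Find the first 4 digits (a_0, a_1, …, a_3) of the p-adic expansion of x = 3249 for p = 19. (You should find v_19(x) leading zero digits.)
(a_0, …, a_3) = (0, 0, 9, 0)

v_19(3249) = 2, so a_0 = ... = a_1 = 0. Factor out: x = 19^2 · u with u = 9 a unit in ℤ_19. Expand u iteratively via a_{v+i} = u_i mod 19, u_{i+1} = (u_i − a_{v+i})/19:
  u_0 = 9;  a_2 = 9;  u_1 = (u_0 − 9)/19 = 0
  u_1 = 0;  a_3 = 0;  u_2 = (u_1 − 0)/19 = 0
Digits: (0, 0, 9, 0).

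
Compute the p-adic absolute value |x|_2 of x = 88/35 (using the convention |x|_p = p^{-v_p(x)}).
|88/35|_2 = 1/8

Step 1 — compute v_2(x) by factoring powers of 2 out of the numerator and denominator: v_2(88/35) = 3. Step 2 — apply |x|_p = p^{-v_p(x)} = 2^{-3} = 1/8.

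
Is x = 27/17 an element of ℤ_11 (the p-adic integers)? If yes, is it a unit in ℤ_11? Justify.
x ∈ ℤ_11^× (unit); v_11(x) = 0

ℤ_11 = {x ∈ ℚ_11 : v_11(x) ≥ 0} and ℤ_11^× = {x ∈ ℤ_11 : v_11(x) = 0}. Here v_11(27/17) = v_11(num) − v_11(den) = 0; compare against these criteria.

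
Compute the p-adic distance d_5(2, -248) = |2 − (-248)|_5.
d_5(2, -248) = 1/125

Step 1 — x − y = 2 − (-248) = 250. Step 2 — v_5(250) = 3 (factor: 250 = (5^3 · 2); the sign does not affect v_p). Step 3 — |x − y|_5 = 5^{-3} = 1/125.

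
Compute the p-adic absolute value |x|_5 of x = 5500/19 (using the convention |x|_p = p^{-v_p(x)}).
|5500/19|_5 = 1/125

Step 1 — compute v_5(x) by factoring powers of 5 out of the numerator and denominator: v_5(5500/19) = 3. Step 2 — apply |x|_p = p^{-v_p(x)} = 5^{-3} = 1/125.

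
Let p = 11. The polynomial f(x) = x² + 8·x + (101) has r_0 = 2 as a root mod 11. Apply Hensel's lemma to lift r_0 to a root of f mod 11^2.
r_1 = 2 (mod 121)

Hensel: r_{i+1} = r_i − f(r_i)·(f′(r_i))^{-1} mod 11^{i+2}, f′(x) = 2x + 8. Iterate:
  r_0 = 2 (mod 11)
  r_1 = 2 (mod 121)
Final: r = 2 satisfies f(r) ≡ 0 mod 11^2.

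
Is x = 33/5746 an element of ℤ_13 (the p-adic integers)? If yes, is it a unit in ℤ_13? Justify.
x ∉ ℤ_13 (v_13(x) = -2 < 0)

ℤ_13 = {x ∈ ℚ_13 : v_13(x) ≥ 0} and ℤ_13^× = {x ∈ ℤ_13 : v_13(x) = 0}. Here v_13(33/5746) = v_13(num) − v_13(den) = -2; compare against these criteria.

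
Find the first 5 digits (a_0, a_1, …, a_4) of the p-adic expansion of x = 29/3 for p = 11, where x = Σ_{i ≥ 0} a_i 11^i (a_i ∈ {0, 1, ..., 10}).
(a_0, …, a_4) = (6, 4, 7, 3, 7)

v_11(29/3) = 0 (numerator and denominator both coprime to 11), so x ∈ ℤ_11^×. Compute digits iteratively via a_i = x_i mod 11, x_{i+1} = (x_i − a_i)/11, with x_0 = x:
  x_0 = 29/3;  a_0 = 6;  x_1 = (x_0 − 6)/11 = 1/3
  x_1 = 1/3;  a_1 = 4;  x_2 = (x_1 − 4)/11 = -1/3
  x_2 = -1/3;  a_2 = 7;  x_3 = (x_2 − 7)/11 = -2/3
  x_3 = -2/3;  a_3 = 3;  x_4 = (x_3 − 3)/11 = -1/3
  x_4 = -1/3;  a_4 = 7;  x_5 = (x_4 − 7)/11 = -2/3
Digits: (6, 4, 7, 3, 7).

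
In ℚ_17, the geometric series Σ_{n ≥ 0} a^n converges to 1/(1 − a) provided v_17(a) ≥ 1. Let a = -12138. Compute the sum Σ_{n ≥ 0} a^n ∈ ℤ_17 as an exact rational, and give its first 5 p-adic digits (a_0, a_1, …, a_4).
Σ a^n = 1/(1 − a) = 1/12139;  first 5 digits = (1, 0, 9, 14, 12)

v_17(a) = 2 ≥ 1, so the series converges in ℤ_17 to 1/(1 − a) = 1/(1 − (-12138)) = 1/12139. Expand this rational in ℤ_17: compute digits iteratively via d_i = x_i mod 17, x_{i+1} = (x_i − d_i)/17. The first 5 digits are (1, 0, 9, 14, 12).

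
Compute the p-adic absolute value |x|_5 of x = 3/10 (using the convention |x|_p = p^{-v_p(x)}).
|3/10|_5 = 5

Step 1 — compute v_5(x) by factoring powers of 5 out of the numerator and denominator: v_5(3/10) = -1. Step 2 — apply |x|_p = p^{-v_p(x)} = 5^{1} = 5.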